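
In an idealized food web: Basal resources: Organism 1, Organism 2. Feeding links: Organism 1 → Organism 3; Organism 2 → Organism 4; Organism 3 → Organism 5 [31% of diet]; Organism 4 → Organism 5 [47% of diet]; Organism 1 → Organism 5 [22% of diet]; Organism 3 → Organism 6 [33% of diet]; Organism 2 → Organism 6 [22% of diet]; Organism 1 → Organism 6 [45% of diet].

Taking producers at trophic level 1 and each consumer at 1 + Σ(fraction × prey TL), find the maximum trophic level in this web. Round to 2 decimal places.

2.78

Organism 3: 1 + 1 = 2
Organism 4: 1 + 1 = 2
Organism 5: 1 + (0.31×2 + 0.47×2 + 0.22×1) = 2.78
Organism 6: 1 + (0.33×2 + 0.22×1 + 0.45×1) = 2.33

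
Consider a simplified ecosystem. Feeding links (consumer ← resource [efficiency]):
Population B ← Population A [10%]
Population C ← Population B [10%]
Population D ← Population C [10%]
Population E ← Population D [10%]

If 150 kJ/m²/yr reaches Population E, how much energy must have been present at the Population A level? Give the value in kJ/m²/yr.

Cumulative transfer efficiency: 0.1 × 0.1 × 0.1 × 0.1 = 0.0001
Population A energy = 150 / 0.0001 = 1500000 kJ/m²/yr

1500000 kJ/m²/yr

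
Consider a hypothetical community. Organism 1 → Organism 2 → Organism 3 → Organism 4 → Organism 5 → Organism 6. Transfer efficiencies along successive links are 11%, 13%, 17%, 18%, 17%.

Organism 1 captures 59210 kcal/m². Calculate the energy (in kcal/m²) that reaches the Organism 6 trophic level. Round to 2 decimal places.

Organism 2: 59210 × 0.11 = 6513.1 kcal/m²
Organism 3: 6513.1 × 0.13 = 846.703 kcal/m²
Organism 4: 846.703 × 0.17 = 143.93951 kcal/m²
Organism 5: 143.93951 × 0.18 = 25.9091118 kcal/m²
Organism 6: 25.9091118 × 0.17 = 4.404549006 kcal/m²

4.40 kcal/m²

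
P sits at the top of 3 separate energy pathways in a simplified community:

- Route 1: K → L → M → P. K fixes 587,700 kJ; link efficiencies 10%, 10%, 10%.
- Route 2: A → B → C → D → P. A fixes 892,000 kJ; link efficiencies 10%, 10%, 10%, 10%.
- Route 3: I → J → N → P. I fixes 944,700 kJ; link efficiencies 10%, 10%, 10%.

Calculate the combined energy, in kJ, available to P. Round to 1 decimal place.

1621.6 kJ

Route 1: 587700 × 0.1 × 0.1 × 0.1 = 587.7 kJ
Route 2: 892000 × 0.1 × 0.1 × 0.1 × 0.1 = 89.2 kJ
Route 3: 944700 × 0.1 × 0.1 × 0.1 = 944.7 kJ
Total at P: 587.7 + 89.2 + 944.7 = 1621.6 kJ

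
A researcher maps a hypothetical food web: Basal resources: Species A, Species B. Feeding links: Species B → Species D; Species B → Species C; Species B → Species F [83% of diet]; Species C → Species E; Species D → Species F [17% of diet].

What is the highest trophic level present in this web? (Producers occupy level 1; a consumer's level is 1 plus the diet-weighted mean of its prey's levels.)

Species C: 1 + 1 = 2
Species D: 1 + 1 = 2
Species E: 1 + 2 = 3
Species F: 1 + (0.17×2 + 0.83×1) = 2.17

3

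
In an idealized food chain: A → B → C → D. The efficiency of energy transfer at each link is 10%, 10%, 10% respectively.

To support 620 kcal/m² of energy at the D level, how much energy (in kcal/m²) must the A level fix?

620000 kcal/m²

Cumulative transfer efficiency: 0.1 × 0.1 × 0.1 = 0.001
A energy = 620 / 0.001 = 620000 kcal/m²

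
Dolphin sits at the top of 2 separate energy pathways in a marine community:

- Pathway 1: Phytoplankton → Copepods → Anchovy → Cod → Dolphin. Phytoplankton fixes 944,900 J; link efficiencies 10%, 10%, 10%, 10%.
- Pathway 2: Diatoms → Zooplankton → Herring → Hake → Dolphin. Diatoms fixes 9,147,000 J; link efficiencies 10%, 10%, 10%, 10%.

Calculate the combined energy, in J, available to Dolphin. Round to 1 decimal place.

1009.2 J

Pathway 1: 944900 × 0.1 × 0.1 × 0.1 × 0.1 = 94.49 J
Pathway 2: 9147000 × 0.1 × 0.1 × 0.1 × 0.1 = 914.7 J
Total at Dolphin: 94.49 + 914.7 = 1009.19 J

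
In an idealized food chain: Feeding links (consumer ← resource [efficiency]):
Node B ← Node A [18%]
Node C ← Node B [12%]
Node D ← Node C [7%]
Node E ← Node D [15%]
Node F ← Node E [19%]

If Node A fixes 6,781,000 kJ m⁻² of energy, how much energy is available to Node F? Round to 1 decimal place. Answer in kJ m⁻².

292.2 kJ m⁻²

Node B: 6781000 × 0.18 = 1220580 kJ m⁻²
Node C: 1220580 × 0.12 = 146469.6 kJ m⁻²
Node D: 146469.6 × 0.07 = 10252.872 kJ m⁻²
Node E: 10252.872 × 0.15 = 1537.9308 kJ m⁻²
Node F: 1537.9308 × 0.19 = 292.206852 kJ m⁻²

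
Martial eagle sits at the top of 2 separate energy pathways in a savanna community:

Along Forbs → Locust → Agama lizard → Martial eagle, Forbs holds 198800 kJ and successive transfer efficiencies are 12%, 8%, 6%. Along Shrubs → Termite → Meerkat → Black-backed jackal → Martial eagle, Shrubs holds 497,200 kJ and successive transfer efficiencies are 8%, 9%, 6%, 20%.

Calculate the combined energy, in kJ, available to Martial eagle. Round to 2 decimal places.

157.47 kJ

Via Forbs: 198800 × 0.12 × 0.08 × 0.06 = 114.5088 kJ
Via Shrubs: 497200 × 0.08 × 0.09 × 0.06 × 0.2 = 42.95808 kJ
Total at Martial eagle: 114.5088 + 42.95808 = 157.46688 kJ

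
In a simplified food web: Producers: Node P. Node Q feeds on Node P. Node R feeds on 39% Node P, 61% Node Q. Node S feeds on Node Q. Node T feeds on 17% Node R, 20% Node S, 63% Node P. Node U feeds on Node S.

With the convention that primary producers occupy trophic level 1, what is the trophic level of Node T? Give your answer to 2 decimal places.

2.67

Node Q: 1 + 1 = 2
Node R: 1 + (0.39×1 + 0.61×2) = 2.61
Node S: 1 + 2 = 3
Node T: 1 + (0.17×2.61 + 0.2×3 + 0.63×1) = 2.6737
Node U: 1 + 3 = 4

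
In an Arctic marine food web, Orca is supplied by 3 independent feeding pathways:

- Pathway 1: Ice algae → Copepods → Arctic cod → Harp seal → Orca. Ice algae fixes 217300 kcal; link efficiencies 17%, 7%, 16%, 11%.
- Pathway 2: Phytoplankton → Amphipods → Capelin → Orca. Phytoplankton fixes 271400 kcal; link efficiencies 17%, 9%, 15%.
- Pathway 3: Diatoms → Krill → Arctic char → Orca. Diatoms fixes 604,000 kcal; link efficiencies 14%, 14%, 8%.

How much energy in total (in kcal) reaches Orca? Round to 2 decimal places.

Pathway 1: 217300 × 0.17 × 0.07 × 0.16 × 0.11 = 45.511312 kcal
Pathway 2: 271400 × 0.17 × 0.09 × 0.15 = 622.863 kcal
Pathway 3: 604000 × 0.14 × 0.14 × 0.08 = 947.072 kcal
Total at Orca: 45.511312 + 622.863 + 947.072 = 1615.446312 kcal

1615.45 kcal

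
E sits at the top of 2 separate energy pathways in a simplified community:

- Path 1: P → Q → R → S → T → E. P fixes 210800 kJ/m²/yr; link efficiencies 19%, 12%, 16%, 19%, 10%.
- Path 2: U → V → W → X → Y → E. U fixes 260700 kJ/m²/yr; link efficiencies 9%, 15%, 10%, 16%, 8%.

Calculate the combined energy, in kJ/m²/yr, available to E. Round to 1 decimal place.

Path 1: 210800 × 0.19 × 0.12 × 0.16 × 0.19 × 0.1 = 14.6109696 kJ/m²/yr
Path 2: 260700 × 0.09 × 0.15 × 0.1 × 0.16 × 0.08 = 4.504896 kJ/m²/yr
Total at E: 14.6109696 + 4.504896 = 19.1158656 kJ/m²/yr

19.1 kJ/m²/yr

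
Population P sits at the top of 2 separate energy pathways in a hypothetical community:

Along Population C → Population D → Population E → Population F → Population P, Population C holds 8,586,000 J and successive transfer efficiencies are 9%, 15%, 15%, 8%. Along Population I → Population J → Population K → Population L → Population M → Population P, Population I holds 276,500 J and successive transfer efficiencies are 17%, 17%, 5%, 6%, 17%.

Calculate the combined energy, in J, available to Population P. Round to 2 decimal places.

Via Population C: 8586000 × 0.09 × 0.15 × 0.15 × 0.08 = 1390.932 J
Via Population I: 276500 × 0.17 × 0.17 × 0.05 × 0.06 × 0.17 = 4.0753335 J
Total at Population P: 1390.932 + 4.0753335 = 1395.0073335 J

1395.01 J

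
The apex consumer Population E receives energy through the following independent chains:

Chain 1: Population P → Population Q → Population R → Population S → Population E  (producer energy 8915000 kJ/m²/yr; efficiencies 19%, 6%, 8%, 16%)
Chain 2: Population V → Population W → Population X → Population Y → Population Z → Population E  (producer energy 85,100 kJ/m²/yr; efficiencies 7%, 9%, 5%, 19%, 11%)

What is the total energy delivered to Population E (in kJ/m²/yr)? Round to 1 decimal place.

Chain 1: 8915000 × 0.19 × 0.06 × 0.08 × 0.16 = 1300.8768 kJ/m²/yr
Chain 2: 85100 × 0.07 × 0.09 × 0.05 × 0.19 × 0.11 = 0.56025585 kJ/m²/yr
Total at Population E: 1300.8768 + 0.56025585 = 1301.43705585 kJ/m²/yr

1301.4 kJ/m²/yr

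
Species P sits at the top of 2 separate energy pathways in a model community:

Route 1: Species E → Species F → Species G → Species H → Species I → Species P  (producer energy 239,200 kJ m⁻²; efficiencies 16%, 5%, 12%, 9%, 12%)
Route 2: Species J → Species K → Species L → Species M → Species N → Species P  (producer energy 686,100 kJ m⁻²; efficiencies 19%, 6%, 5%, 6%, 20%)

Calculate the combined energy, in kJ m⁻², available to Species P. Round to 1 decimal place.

Route 1: 239200 × 0.16 × 0.05 × 0.12 × 0.09 × 0.12 = 2.4800256 kJ m⁻²
Route 2: 686100 × 0.19 × 0.06 × 0.05 × 0.06 × 0.2 = 4.692924 kJ m⁻²
Total at Species P: 2.4800256 + 4.692924 = 7.1729496 kJ m⁻²

7.2 kJ m⁻²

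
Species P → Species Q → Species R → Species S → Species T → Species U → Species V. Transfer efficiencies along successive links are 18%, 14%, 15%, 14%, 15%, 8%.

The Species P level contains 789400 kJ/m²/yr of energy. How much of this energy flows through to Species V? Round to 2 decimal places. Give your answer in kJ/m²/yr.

5.01 kJ/m²/yr

Species Q: 789400 × 0.18 = 142092 kJ/m²/yr
Species R: 142092 × 0.14 = 19892.88 kJ/m²/yr
Species S: 19892.88 × 0.15 = 2983.932 kJ/m²/yr
Species T: 2983.932 × 0.14 = 417.75048 kJ/m²/yr
Species U: 417.75048 × 0.15 = 62.662572 kJ/m²/yr
Species V: 62.662572 × 0.08 = 5.01300576 kJ/m²/yr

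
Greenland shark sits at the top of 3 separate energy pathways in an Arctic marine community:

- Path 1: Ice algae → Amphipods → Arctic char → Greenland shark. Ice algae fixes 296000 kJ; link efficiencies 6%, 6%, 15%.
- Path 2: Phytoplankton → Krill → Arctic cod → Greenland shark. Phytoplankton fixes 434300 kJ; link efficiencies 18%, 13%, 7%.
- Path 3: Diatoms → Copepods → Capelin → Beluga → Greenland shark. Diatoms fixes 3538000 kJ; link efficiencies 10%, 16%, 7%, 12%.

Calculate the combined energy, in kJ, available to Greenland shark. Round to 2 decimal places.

Path 1: 296000 × 0.06 × 0.06 × 0.15 = 159.84 kJ
Path 2: 434300 × 0.18 × 0.13 × 0.07 = 711.3834 kJ
Path 3: 3538000 × 0.1 × 0.16 × 0.07 × 0.12 = 475.5072 kJ
Total at Greenland shark: 159.84 + 711.3834 + 475.5072 = 1346.7306 kJ

1346.73 kJ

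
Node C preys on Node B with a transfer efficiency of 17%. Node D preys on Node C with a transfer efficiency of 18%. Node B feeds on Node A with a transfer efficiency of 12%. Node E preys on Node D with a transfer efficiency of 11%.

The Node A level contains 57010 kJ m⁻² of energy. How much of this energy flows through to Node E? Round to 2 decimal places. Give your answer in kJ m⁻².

Node B: 57010 × 0.12 = 6841.2 kJ m⁻²
Node C: 6841.2 × 0.17 = 1163.004 kJ m⁻²
Node D: 1163.004 × 0.18 = 209.34072 kJ m⁻²
Node E: 209.34072 × 0.11 = 23.0274792 kJ m⁻²

23.03 kJ m⁻²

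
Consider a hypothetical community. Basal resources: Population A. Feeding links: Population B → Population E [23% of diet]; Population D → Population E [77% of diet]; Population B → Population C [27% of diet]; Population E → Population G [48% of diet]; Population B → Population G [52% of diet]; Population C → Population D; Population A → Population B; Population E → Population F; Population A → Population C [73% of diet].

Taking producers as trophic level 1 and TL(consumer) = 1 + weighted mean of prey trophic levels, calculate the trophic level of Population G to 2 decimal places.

Population B: 1 + 1 = 2
Population C: 1 + (0.27×2 + 0.73×1) = 2.27
Population D: 1 + 2.27 = 3.27
Population E: 1 + (0.77×3.27 + 0.23×2) = 3.9779
Population F: 1 + 3.9779 = 4.9779
Population G: 1 + (0.52×2 + 0.48×3.9779) = 3.949392

3.95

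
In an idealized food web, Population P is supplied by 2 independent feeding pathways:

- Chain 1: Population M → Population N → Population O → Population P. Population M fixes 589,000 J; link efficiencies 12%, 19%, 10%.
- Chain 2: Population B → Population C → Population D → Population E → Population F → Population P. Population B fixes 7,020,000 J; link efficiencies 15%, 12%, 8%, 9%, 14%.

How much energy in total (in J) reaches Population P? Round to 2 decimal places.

Chain 1: 589000 × 0.12 × 0.19 × 0.1 = 1342.92 J
Chain 2: 7020000 × 0.15 × 0.12 × 0.08 × 0.09 × 0.14 = 127.37088 J
Total at Population P: 1342.92 + 127.37088 = 1470.29088 J

1470.29 J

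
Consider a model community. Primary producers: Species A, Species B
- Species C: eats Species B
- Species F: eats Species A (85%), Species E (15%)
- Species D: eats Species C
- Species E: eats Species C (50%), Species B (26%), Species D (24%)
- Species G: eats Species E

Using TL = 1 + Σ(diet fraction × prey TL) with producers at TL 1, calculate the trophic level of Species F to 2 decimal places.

2.30

Species C: 1 + 1 = 2
Species D: 1 + 2 = 3
Species E: 1 + (0.5×2 + 0.26×1 + 0.24×3) = 2.98
Species F: 1 + (0.85×1 + 0.15×2.98) = 2.297
Species G: 1 + 2.98 = 3.98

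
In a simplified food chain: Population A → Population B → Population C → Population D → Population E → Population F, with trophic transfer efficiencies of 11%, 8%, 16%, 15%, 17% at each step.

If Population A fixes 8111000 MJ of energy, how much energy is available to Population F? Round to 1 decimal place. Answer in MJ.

291.2 MJ

Population B: 8111000 × 0.11 = 892210 MJ
Population C: 892210 × 0.08 = 71376.8 MJ
Population D: 71376.8 × 0.16 = 11420.288 MJ
Population E: 11420.288 × 0.15 = 1713.0432 MJ
Population F: 1713.0432 × 0.17 = 291.217344 MJ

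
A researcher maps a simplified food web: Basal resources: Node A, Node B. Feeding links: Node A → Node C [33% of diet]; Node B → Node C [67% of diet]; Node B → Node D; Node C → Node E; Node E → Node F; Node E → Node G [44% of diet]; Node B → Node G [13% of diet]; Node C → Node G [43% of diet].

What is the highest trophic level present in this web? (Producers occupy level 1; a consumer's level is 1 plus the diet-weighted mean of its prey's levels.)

Node C: 1 + (0.33×1 + 0.67×1) = 2
Node D: 1 + 1 = 2
Node E: 1 + 2 = 3
Node F: 1 + 3 = 4
Node G: 1 + (0.44×3 + 0.13×1 + 0.43×2) = 3.31

4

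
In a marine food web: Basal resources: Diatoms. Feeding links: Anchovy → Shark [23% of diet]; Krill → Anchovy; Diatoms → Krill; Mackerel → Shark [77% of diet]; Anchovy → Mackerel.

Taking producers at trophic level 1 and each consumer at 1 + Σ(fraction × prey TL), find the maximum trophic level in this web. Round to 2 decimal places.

Krill: 1 + 1 = 2
Anchovy: 1 + 2 = 3
Mackerel: 1 + 3 = 4
Shark: 1 + (0.77×4 + 0.23×3) = 4.77

4.77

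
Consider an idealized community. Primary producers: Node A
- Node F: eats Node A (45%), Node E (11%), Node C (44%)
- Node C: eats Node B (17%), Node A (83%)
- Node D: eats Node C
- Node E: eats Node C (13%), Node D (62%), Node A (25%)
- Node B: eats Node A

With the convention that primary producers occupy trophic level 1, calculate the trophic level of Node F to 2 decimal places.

2.79

Node B: 1 + 1 = 2
Node C: 1 + (0.17×2 + 0.83×1) = 2.17
Node D: 1 + 2.17 = 3.17
Node E: 1 + (0.13×2.17 + 0.62×3.17 + 0.25×1) = 3.4975
Node F: 1 + (0.45×1 + 0.11×3.4975 + 0.44×2.17) = 2.789525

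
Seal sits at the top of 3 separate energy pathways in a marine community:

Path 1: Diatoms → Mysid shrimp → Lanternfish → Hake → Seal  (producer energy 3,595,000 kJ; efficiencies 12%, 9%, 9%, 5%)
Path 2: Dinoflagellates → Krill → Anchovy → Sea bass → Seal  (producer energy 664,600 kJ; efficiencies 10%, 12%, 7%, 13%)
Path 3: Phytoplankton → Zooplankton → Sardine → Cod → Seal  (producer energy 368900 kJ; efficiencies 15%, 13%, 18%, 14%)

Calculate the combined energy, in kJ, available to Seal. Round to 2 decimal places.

428.57 kJ

Path 1: 3595000 × 0.12 × 0.09 × 0.09 × 0.05 = 174.717 kJ
Path 2: 664600 × 0.1 × 0.12 × 0.07 × 0.13 = 72.57432 kJ
Path 3: 368900 × 0.15 × 0.13 × 0.18 × 0.14 = 181.27746 kJ
Total at Seal: 174.717 + 72.57432 + 181.27746 = 428.56878 kJ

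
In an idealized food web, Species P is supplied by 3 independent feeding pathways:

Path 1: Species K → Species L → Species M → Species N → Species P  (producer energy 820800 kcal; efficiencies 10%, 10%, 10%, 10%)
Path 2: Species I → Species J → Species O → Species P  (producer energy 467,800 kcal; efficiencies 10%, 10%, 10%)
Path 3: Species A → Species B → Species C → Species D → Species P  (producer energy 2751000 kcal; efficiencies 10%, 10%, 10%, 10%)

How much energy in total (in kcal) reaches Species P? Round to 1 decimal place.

Path 1: 820800 × 0.1 × 0.1 × 0.1 × 0.1 = 82.08 kcal
Path 2: 467800 × 0.1 × 0.1 × 0.1 = 467.8 kcal
Path 3: 2751000 × 0.1 × 0.1 × 0.1 × 0.1 = 275.1 kcal
Total at Species P: 82.08 + 467.8 + 275.1 = 824.98 kcal

825.0 kcal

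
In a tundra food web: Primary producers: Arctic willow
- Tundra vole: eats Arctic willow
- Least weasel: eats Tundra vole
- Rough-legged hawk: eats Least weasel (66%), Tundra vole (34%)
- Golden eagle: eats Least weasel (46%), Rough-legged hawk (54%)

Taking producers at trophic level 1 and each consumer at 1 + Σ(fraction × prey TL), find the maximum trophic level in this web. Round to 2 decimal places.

4.36

Tundra vole: 1 + 1 = 2
Least weasel: 1 + 2 = 3
Rough-legged hawk: 1 + (0.66×3 + 0.34×2) = 3.66
Golden eagle: 1 + (0.46×3 + 0.54×3.66) = 4.3564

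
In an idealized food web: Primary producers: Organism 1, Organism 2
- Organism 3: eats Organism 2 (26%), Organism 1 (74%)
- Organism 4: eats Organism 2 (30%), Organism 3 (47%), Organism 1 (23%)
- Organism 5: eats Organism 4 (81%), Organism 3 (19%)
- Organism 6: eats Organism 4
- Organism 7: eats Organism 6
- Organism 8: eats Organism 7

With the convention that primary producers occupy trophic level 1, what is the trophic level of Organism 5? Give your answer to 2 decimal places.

Organism 3: 1 + (0.26×1 + 0.74×1) = 2
Organism 4: 1 + (0.3×1 + 0.47×2 + 0.23×1) = 2.47
Organism 5: 1 + (0.81×2.47 + 0.19×2) = 3.3807
Organism 6: 1 + 2.47 = 3.47
Organism 7: 1 + 3.47 = 4.47
Organism 8: 1 + 4.47 = 5.47

3.38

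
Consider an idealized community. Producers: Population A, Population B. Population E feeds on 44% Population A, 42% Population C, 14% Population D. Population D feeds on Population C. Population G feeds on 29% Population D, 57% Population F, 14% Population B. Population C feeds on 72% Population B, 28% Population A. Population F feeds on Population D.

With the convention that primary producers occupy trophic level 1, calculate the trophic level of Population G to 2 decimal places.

4.29

Population C: 1 + (0.72×1 + 0.28×1) = 2
Population D: 1 + 2 = 3
Population E: 1 + (0.44×1 + 0.42×2 + 0.14×3) = 2.7
Population F: 1 + 3 = 4
Population G: 1 + (0.29×3 + 0.57×4 + 0.14×1) = 4.29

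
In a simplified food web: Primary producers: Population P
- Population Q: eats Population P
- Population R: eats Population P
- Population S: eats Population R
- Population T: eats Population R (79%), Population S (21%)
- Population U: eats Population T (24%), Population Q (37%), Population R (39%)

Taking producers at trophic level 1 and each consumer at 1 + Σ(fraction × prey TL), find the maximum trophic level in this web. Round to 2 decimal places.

Population Q: 1 + 1 = 2
Population R: 1 + 1 = 2
Population S: 1 + 2 = 3
Population T: 1 + (0.79×2 + 0.21×3) = 3.21
Population U: 1 + (0.24×3.21 + 0.37×2 + 0.39×2) = 3.2904

3.29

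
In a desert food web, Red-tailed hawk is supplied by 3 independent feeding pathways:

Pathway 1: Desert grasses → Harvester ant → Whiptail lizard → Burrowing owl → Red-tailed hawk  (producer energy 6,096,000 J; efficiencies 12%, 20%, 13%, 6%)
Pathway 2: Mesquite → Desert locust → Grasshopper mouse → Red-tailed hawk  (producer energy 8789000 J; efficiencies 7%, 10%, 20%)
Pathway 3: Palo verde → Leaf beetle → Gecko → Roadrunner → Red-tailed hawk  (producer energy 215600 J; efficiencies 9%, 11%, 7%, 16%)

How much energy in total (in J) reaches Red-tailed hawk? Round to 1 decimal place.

13469.7 J

Pathway 1: 6096000 × 0.12 × 0.2 × 0.13 × 0.06 = 1141.1712 J
Pathway 2: 8789000 × 0.07 × 0.1 × 0.2 = 12304.6 J
Pathway 3: 215600 × 0.09 × 0.11 × 0.07 × 0.16 = 23.905728 J
Total at Red-tailed hawk: 1141.1712 + 12304.6 + 23.905728 = 13469.676928 J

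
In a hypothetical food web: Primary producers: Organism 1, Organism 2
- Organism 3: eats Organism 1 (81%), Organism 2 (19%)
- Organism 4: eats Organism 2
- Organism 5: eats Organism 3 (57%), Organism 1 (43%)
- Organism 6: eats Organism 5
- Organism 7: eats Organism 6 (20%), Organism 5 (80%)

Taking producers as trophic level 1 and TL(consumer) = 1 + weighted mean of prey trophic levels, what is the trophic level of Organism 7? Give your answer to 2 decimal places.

3.77

Organism 3: 1 + (0.81×1 + 0.19×1) = 2
Organism 4: 1 + 1 = 2
Organism 5: 1 + (0.57×2 + 0.43×1) = 2.57
Organism 6: 1 + 2.57 = 3.57
Organism 7: 1 + (0.2×3.57 + 0.8×2.57) = 3.77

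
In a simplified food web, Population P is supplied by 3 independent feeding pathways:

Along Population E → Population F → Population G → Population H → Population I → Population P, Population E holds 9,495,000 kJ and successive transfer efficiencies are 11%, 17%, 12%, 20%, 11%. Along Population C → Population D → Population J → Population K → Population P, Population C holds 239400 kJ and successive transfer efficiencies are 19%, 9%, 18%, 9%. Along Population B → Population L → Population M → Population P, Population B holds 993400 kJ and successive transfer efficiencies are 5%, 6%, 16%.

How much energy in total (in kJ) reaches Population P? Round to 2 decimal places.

1011.90 kJ

Via Population E: 9495000 × 0.11 × 0.17 × 0.12 × 0.2 × 0.11 = 468.74916 kJ
Via Population C: 239400 × 0.19 × 0.09 × 0.18 × 0.09 = 66.318588 kJ
Via Population B: 993400 × 0.05 × 0.06 × 0.16 = 476.832 kJ
Total at Population P: 468.74916 + 66.318588 + 476.832 = 1011.899748 kJ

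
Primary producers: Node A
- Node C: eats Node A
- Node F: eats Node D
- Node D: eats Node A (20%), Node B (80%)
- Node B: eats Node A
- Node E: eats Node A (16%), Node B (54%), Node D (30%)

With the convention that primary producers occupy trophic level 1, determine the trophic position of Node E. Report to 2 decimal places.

Node B: 1 + 1 = 2
Node C: 1 + 1 = 2
Node D: 1 + (0.2×1 + 0.8×2) = 2.8
Node E: 1 + (0.16×1 + 0.54×2 + 0.3×2.8) = 3.08
Node F: 1 + 2.8 = 3.8

3.08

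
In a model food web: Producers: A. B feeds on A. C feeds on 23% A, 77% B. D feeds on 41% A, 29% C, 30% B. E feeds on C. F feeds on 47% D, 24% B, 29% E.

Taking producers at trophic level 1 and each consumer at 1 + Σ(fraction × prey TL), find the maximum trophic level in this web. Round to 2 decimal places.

B: 1 + 1 = 2
C: 1 + (0.23×1 + 0.77×2) = 2.77
D: 1 + (0.41×1 + 0.29×2.77 + 0.3×2) = 2.8133
E: 1 + 2.77 = 3.77
F: 1 + (0.47×2.8133 + 0.24×2 + 0.29×3.77) = 3.895551

3.90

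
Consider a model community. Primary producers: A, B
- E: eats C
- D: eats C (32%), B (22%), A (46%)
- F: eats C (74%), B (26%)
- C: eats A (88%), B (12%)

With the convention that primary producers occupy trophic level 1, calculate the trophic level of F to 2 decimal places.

C: 1 + (0.88×1 + 0.12×1) = 2
D: 1 + (0.32×2 + 0.22×1 + 0.46×1) = 2.32
E: 1 + 2 = 3
F: 1 + (0.74×2 + 0.26×1) = 2.74

2.74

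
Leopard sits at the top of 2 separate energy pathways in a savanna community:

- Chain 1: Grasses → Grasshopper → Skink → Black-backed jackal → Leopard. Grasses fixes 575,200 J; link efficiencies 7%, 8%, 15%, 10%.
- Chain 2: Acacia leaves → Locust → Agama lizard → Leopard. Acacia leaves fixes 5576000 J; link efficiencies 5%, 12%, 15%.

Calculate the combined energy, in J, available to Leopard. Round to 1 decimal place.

Chain 1: 575200 × 0.07 × 0.08 × 0.15 × 0.1 = 48.3168 J
Chain 2: 5576000 × 0.05 × 0.12 × 0.15 = 5018.4 J
Total at Leopard: 48.3168 + 5018.4 = 5066.7168 J

5066.7 J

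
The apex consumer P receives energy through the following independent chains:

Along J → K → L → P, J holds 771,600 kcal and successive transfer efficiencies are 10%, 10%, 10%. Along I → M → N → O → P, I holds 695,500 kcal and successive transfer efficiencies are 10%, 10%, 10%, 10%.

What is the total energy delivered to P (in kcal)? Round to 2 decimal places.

841.15 kcal

Via J: 771600 × 0.1 × 0.1 × 0.1 = 771.6 kcal
Via I: 695500 × 0.1 × 0.1 × 0.1 × 0.1 = 69.55 kcal
Total at P: 771.6 + 69.55 = 841.15 kcal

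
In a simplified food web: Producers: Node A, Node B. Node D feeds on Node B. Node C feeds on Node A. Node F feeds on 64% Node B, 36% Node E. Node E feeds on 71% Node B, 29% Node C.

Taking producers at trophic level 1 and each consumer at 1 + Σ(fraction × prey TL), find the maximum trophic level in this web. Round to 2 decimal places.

2.46

Node C: 1 + 1 = 2
Node D: 1 + 1 = 2
Node E: 1 + (0.71×1 + 0.29×2) = 2.29
Node F: 1 + (0.64×1 + 0.36×2.29) = 2.4644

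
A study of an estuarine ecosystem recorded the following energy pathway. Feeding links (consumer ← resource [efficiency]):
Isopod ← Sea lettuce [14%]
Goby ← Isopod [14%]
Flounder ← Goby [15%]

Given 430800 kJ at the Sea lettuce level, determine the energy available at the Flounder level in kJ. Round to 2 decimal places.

Isopod: 430800 × 0.14 = 60312 kJ
Goby: 60312 × 0.14 = 8443.68 kJ
Flounder: 8443.68 × 0.15 = 1266.552 kJ

1266.55 kJ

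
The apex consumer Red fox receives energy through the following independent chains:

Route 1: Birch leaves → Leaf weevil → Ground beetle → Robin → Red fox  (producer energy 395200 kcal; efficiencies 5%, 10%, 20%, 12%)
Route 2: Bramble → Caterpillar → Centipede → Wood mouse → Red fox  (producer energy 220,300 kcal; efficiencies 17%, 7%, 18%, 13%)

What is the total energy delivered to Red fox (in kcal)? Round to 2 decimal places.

108.77 kcal

Route 1: 395200 × 0.05 × 0.1 × 0.2 × 0.12 = 47.424 kcal
Route 2: 220300 × 0.17 × 0.07 × 0.18 × 0.13 = 61.344738 kcal
Total at Red fox: 47.424 + 61.344738 = 108.768738 kcal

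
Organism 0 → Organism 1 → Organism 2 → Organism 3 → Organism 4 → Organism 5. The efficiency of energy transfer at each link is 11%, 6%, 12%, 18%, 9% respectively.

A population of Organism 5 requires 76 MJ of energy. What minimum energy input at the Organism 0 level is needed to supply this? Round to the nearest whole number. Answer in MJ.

Cumulative transfer efficiency: 0.11 × 0.06 × 0.12 × 0.18 × 0.09 = 0.0000128304
Organism 0 energy = 76 / 0.0000128304 = 5923432 MJ

5923432 MJ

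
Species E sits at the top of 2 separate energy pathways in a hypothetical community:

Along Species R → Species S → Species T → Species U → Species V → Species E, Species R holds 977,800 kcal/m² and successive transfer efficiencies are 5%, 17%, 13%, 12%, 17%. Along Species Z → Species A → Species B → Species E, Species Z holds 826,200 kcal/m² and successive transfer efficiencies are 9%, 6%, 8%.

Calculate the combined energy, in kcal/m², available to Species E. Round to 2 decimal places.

378.96 kcal/m²

Via Species R: 977800 × 0.05 × 0.17 × 0.13 × 0.12 × 0.17 = 22.0415676 kcal/m²
Via Species Z: 826200 × 0.09 × 0.06 × 0.08 = 356.9184 kcal/m²
Total at Species E: 22.0415676 + 356.9184 = 378.9599676 kcal/m²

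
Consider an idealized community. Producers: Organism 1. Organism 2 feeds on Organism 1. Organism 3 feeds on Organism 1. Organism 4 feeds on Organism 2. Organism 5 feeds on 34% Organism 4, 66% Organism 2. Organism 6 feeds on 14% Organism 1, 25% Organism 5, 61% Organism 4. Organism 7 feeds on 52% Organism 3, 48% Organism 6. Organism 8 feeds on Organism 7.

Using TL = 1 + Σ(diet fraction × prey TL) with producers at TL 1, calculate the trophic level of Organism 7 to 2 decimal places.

Organism 2: 1 + 1 = 2
Organism 3: 1 + 1 = 2
Organism 4: 1 + 2 = 3
Organism 5: 1 + (0.34×3 + 0.66×2) = 3.34
Organism 6: 1 + (0.14×1 + 0.25×3.34 + 0.61×3) = 3.805
Organism 7: 1 + (0.52×2 + 0.48×3.805) = 3.8664
Organism 8: 1 + 3.8664 = 4.8664

3.87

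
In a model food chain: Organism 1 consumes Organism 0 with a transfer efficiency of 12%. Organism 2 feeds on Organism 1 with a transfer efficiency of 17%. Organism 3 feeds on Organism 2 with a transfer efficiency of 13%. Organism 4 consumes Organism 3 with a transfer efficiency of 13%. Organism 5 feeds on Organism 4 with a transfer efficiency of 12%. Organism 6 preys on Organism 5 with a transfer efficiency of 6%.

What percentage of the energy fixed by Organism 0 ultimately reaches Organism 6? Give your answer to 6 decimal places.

Product of link efficiencies: 0.12 × 0.17 × 0.13 × 0.13 × 0.12 × 0.06 = 0.000002482272
As a percentage: 0.000002482272 × 100 = 0.000248%

0.000248%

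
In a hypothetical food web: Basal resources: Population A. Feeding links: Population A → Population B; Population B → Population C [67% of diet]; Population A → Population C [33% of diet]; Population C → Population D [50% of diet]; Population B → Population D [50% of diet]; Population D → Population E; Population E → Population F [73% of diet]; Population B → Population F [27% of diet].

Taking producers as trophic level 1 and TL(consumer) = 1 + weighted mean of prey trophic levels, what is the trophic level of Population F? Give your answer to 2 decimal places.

4.70

Population B: 1 + 1 = 2
Population C: 1 + (0.67×2 + 0.33×1) = 2.67
Population D: 1 + (0.5×2.67 + 0.5×2) = 3.335
Population E: 1 + 3.335 = 4.335
Population F: 1 + (0.73×4.335 + 0.27×2) = 4.70455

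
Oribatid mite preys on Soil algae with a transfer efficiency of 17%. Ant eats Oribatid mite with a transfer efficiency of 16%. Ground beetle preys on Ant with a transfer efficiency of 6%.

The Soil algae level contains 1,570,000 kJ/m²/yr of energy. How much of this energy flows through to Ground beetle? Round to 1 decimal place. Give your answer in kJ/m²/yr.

2562.2 kJ/m²/yr

Oribatid mite: 1570000 × 0.17 = 266900 kJ/m²/yr
Ant: 266900 × 0.16 = 42704 kJ/m²/yr
Ground beetle: 42704 × 0.06 = 2562.24 kJ/m²/yr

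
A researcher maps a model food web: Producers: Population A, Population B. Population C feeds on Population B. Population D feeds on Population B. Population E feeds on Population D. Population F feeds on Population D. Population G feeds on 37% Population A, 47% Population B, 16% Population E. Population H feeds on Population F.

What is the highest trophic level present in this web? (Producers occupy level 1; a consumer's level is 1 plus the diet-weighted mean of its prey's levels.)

Population C: 1 + 1 = 2
Population D: 1 + 1 = 2
Population E: 1 + 2 = 3
Population F: 1 + 2 = 3
Population G: 1 + (0.37×1 + 0.47×1 + 0.16×3) = 2.32
Population H: 1 + 3 = 4

4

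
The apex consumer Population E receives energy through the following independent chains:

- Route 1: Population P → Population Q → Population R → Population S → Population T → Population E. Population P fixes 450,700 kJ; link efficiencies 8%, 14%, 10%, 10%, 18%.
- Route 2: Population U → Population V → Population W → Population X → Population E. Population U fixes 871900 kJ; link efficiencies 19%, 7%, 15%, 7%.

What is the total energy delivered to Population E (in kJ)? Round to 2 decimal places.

Route 1: 450700 × 0.08 × 0.14 × 0.1 × 0.1 × 0.18 = 9.086112 kJ
Route 2: 871900 × 0.19 × 0.07 × 0.15 × 0.07 = 121.760835 kJ
Total at Population E: 9.086112 + 121.760835 = 130.846947 kJ

130.85 kJ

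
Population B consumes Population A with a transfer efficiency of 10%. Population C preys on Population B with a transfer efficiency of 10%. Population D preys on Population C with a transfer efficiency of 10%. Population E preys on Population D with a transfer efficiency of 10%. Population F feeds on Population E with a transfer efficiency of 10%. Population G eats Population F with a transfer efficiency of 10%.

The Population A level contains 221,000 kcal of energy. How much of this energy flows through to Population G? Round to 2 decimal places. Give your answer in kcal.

0.22 kcal

Population B: 221000 × 0.1 = 22100 kcal
Population C: 22100 × 0.1 = 2210 kcal
Population D: 2210 × 0.1 = 221 kcal
Population E: 221 × 0.1 = 22.1 kcal
Population F: 22.1 × 0.1 = 2.21 kcal
Population G: 2.21 × 0.1 = 0.221 kcal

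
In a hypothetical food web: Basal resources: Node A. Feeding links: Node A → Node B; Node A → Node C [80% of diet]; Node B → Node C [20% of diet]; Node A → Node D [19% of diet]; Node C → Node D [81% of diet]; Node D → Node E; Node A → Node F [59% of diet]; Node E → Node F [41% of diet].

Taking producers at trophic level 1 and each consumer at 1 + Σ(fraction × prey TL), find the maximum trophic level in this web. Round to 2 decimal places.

Node B: 1 + 1 = 2
Node C: 1 + (0.8×1 + 0.2×2) = 2.2
Node D: 1 + (0.19×1 + 0.81×2.2) = 2.972
Node E: 1 + 2.972 = 3.972
Node F: 1 + (0.59×1 + 0.41×3.972) = 3.21852

3.97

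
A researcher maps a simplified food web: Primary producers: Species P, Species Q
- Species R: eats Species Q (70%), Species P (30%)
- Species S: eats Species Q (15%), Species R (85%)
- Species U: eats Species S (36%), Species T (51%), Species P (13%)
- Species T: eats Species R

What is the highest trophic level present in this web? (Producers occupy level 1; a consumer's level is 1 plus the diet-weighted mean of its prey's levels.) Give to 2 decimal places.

3.69

Species R: 1 + (0.7×1 + 0.3×1) = 2
Species S: 1 + (0.15×1 + 0.85×2) = 2.85
Species T: 1 + 2 = 3
Species U: 1 + (0.36×2.85 + 0.51×3 + 0.13×1) = 3.686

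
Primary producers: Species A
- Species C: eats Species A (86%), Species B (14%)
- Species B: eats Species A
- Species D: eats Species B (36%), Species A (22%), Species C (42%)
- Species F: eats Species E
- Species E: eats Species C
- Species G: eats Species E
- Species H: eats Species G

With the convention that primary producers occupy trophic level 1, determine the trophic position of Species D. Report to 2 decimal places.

Species B: 1 + 1 = 2
Species C: 1 + (0.86×1 + 0.14×2) = 2.14
Species D: 1 + (0.36×2 + 0.22×1 + 0.42×2.14) = 2.8388
Species E: 1 + 2.14 = 3.14
Species F: 1 + 3.14 = 4.14
Species G: 1 + 3.14 = 4.14
Species H: 1 + 4.14 = 5.14

2.84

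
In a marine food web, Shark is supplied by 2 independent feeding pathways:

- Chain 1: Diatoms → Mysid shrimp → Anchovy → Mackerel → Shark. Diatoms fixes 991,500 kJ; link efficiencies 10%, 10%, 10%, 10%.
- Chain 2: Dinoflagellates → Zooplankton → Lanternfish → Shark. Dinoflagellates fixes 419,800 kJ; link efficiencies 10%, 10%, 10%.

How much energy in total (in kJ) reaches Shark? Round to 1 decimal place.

Chain 1: 991500 × 0.1 × 0.1 × 0.1 × 0.1 = 99.15 kJ
Chain 2: 419800 × 0.1 × 0.1 × 0.1 = 419.8 kJ
Total at Shark: 99.15 + 419.8 = 518.95 kJ

519.0 kJ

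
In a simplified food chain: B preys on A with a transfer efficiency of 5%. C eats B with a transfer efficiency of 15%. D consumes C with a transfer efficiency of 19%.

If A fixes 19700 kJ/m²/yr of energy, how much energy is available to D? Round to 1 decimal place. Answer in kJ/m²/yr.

B: 19700 × 0.05 = 985 kJ/m²/yr
C: 985 × 0.15 = 147.75 kJ/m²/yr
D: 147.75 × 0.19 = 28.0725 kJ/m²/yr

28.1 kJ/m²/yr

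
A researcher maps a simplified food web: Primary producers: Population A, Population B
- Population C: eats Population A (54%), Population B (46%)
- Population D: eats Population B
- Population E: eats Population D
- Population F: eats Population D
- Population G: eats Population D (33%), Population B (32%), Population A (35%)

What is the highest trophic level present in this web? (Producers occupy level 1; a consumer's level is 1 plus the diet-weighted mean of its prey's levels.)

3

Population C: 1 + (0.54×1 + 0.46×1) = 2
Population D: 1 + 1 = 2
Population E: 1 + 2 = 3
Population F: 1 + 2 = 3
Population G: 1 + (0.33×2 + 0.32×1 + 0.35×1) = 2.33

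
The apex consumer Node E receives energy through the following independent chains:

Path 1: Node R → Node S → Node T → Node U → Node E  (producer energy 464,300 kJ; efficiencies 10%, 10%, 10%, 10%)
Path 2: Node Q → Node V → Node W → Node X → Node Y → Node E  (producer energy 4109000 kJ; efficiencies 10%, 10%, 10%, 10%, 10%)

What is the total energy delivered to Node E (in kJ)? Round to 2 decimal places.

Path 1: 464300 × 0.1 × 0.1 × 0.1 × 0.1 = 46.43 kJ
Path 2: 4109000 × 0.1 × 0.1 × 0.1 × 0.1 × 0.1 = 41.09 kJ
Total at Node E: 46.43 + 41.09 = 87.52 kJ

87.52 kJ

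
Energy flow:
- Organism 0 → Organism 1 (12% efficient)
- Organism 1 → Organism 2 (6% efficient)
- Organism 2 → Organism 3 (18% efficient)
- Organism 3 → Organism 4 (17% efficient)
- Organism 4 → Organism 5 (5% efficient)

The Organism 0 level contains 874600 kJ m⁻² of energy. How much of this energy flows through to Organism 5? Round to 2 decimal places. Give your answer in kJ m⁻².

9.63 kJ m⁻²

Organism 1: 874600 × 0.12 = 104952 kJ m⁻²
Organism 2: 104952 × 0.06 = 6297.12 kJ m⁻²
Organism 3: 6297.12 × 0.18 = 1133.4816 kJ m⁻²
Organism 4: 1133.4816 × 0.17 = 192.691872 kJ m⁻²
Organism 5: 192.691872 × 0.05 = 9.6345936 kJ m⁻²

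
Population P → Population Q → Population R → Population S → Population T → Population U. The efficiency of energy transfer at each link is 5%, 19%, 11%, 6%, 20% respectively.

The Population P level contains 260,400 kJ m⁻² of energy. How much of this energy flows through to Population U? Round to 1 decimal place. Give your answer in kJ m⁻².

Population Q: 260400 × 0.05 = 13020 kJ m⁻²
Population R: 13020 × 0.19 = 2473.8 kJ m⁻²
Population S: 2473.8 × 0.11 = 272.118 kJ m⁻²
Population T: 272.118 × 0.06 = 16.32708 kJ m⁻²
Population U: 16.32708 × 0.2 = 3.265416 kJ m⁻²

3.3 kJ m⁻²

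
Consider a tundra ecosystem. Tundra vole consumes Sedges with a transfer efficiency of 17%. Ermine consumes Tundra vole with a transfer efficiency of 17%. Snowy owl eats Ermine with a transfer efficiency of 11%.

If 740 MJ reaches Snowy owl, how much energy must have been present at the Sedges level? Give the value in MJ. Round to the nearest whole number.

Cumulative transfer efficiency: 0.17 × 0.17 × 0.11 = 0.003179
Sedges energy = 740 / 0.003179 = 232778 MJ

232778 MJ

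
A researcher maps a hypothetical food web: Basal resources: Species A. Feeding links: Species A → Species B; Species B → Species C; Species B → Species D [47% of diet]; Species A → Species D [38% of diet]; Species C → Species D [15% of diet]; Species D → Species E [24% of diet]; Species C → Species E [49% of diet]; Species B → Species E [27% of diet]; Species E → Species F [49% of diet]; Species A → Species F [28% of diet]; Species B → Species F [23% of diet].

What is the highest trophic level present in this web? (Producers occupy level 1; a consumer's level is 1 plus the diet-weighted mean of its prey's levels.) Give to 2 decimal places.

Species B: 1 + 1 = 2
Species C: 1 + 2 = 3
Species D: 1 + (0.47×2 + 0.38×1 + 0.15×3) = 2.77
Species E: 1 + (0.24×2.77 + 0.49×3 + 0.27×2) = 3.6748
Species F: 1 + (0.49×3.6748 + 0.28×1 + 0.23×2) = 3.540652

3.67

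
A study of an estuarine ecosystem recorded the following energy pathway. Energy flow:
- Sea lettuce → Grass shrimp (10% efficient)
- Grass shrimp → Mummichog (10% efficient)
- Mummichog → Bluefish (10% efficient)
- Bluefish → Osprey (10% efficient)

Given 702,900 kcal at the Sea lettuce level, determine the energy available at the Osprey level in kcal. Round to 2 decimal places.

70.29 kcal

Grass shrimp: 702900 × 0.1 = 70290 kcal
Mummichog: 70290 × 0.1 = 7029 kcal
Bluefish: 7029 × 0.1 = 702.9 kcal
Osprey: 702.9 × 0.1 = 70.29 kcal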